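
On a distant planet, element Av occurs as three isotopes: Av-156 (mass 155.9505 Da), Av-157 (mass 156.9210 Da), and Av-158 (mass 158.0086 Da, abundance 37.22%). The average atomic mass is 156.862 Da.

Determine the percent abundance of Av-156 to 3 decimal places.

The remaining 62.78% is split between Av-156 (fraction x) and Av-157 (fraction 0.6278 − x).
Substituting: 155.9505x + 156.9210(0.6278 − x) = 98.05119908
(155.9505 − 156.9210)x = -0.46380472  ⇒  x = 0.47790, y = 0.14990
Av-156: 47.790%, Av-157: 14.990%.

47.790%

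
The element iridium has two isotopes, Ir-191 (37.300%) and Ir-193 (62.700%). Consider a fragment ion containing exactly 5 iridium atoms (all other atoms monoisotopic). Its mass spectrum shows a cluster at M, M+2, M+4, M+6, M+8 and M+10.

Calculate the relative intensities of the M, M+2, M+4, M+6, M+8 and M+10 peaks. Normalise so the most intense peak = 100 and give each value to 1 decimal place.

Each Ir atom is independently Ir-191 (p = 0.37300) or Ir-193 (q = 0.62700); the cluster is the binomial expansion (p + q)^5.
P(M) = 0.37300^5 = 0.007220
P(M+2) = 5 × 0.37300^4 × 0.62700^1 = 0.060684
P(M+4) = 10 × 0.37300^3 × 0.62700^2 = 0.204015
P(M+6) = 10 × 0.37300^2 × 0.62700^3 = 0.342942
P(M+8) = 5 × 0.37300^1 × 0.62700^4 = 0.288237
P(M+10) = 0.62700^5 = 0.096903
The M+6 peak is largest (0.342942); scaling to 100 gives 2.1 : 17.7 : 59.5 : 100.0 : 84.0 : 28.3.

2.1 : 17.7 : 59.5 : 100.0 : 84.0 : 28.3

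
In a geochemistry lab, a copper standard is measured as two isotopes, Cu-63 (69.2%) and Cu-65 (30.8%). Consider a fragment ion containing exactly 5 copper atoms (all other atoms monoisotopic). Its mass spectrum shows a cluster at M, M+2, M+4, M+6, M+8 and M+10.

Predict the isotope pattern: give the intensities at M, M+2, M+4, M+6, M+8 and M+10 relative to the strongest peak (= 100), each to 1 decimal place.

Each Cu atom is independently Cu-63 (p = 0.692) or Cu-65 (q = 0.308); the cluster is the binomial expansion (p + q)^5.
P(M) = 0.692^5 = 0.158683
P(M+2) = 5 × 0.692^4 × 0.308^1 = 0.353139
P(M+4) = 10 × 0.692^3 × 0.308^2 = 0.314355
P(M+6) = 10 × 0.692^2 × 0.308^3 = 0.139915
P(M+8) = 5 × 0.692^1 × 0.308^4 = 0.031137
P(M+10) = 0.308^5 = 0.002772
The M+2 peak is largest (0.353139); scaling to 100 gives 44.9 : 100.0 : 89.0 : 39.6 : 8.8 : 0.8.

44.9 : 100.0 : 89.0 : 39.6 : 8.8 : 0.8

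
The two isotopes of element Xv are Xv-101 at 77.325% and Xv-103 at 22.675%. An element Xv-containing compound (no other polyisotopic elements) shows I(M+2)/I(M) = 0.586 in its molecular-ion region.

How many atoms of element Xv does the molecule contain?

2

With n Xv atoms, P(M+2)/P(M) = C(n,1)·p^(n−1)q / p^n = n·q/p = n · 0.22675/0.77325.
n = 0.586 × 0.77325/0.22675 = 2.00 ≈ 2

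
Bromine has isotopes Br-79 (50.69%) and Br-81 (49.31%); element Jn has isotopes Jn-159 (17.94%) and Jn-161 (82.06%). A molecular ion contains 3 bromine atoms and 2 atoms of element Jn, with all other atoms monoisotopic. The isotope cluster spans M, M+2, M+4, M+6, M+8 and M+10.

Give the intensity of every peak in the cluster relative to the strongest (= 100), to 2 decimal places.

1.14 : 13.72 : 57.37 : 100.00 : 77.11 : 21.90

Bromine pattern (n=3): 0.13024674 : 0.3801026 : 0.36975457 : 0.11989609
Element Jn pattern (n=2): 0.03218436 : 0.29443128 : 0.67338436
Convolve the two distributions (both contribute in 2-u steps):
  M: 0.13024674×0.03218436 = 0.004192
  M+2: 0.13024674×0.29443128 + 0.3801026×0.03218436 = 0.050582
  M+4: 0.13024674×0.67338436 + 0.3801026×0.29443128 + 0.36975457×0.03218436 = 0.211521
  M+6: 0.3801026×0.67338436 + 0.36975457×0.29443128 + 0.11989609×0.03218436 = 0.368681
  M+8: 0.36975457×0.67338436 + 0.11989609×0.29443128 = 0.284288
  M+10: 0.11989609×0.67338436 = 0.080736
Scale to base peak (0.368681) = 100: 1.14 : 13.72 : 57.37 : 100.00 : 77.11 : 21.90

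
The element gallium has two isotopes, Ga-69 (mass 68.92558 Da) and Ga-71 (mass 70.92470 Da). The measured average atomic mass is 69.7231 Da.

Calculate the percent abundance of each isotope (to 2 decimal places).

Writing the weighted mean with unknown fraction x of Ga-69:
68.92558·x + 70.92470·(1 − x) = 69.7231
(68.92558 − 70.92470)·x = 69.7231 − 70.92470
x = -1.20160 / -1.99912 = 0.60106 → 60.11% Ga-69, 39.89% Ga-71.

Ga-69: 60.11%, Ga-71: 39.89%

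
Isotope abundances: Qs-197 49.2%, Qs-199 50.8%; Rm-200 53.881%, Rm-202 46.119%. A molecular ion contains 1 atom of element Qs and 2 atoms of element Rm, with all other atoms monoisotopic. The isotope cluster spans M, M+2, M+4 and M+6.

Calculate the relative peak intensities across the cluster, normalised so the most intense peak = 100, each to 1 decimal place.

Element Qs pattern (n=1): 0.4920 : 0.5080
Element Rm pattern (n=2): 0.29031622 : 0.49698757 : 0.21269622
Convolve the two distributions (both contribute in 2-u steps):
  M: 0.4920×0.29031622 = 0.142836
  M+2: 0.4920×0.49698757 + 0.5080×0.29031622 = 0.391999
  M+4: 0.4920×0.21269622 + 0.5080×0.49698757 = 0.357116
  M+6: 0.5080×0.21269622 = 0.108050
Scale to base peak (0.391999) = 100: 36.4 : 100.0 : 91.1 : 27.6

36.4 : 100.0 : 91.1 : 27.6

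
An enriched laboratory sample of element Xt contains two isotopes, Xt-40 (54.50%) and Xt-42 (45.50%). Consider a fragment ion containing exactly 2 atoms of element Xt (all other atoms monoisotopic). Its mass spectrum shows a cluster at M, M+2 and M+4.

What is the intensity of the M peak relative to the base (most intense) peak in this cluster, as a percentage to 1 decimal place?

59.9%

Term probabilities: M 0.2970, M+2 0.4960, M+4 0.2070. Base peak = M+2.
P(M+2) = C(2,1) × 0.5450^1 × 0.4550^1 = 2 × 0.5450 × 0.4550 = 0.495950 (base)
P(M) = C(2,0) × 0.5450^2 × 0.4550^0 = 1 × 0.297025 × 1.0000 = 0.297025
Relative intensity = 0.297025 / 0.495950 × 100 = 59.9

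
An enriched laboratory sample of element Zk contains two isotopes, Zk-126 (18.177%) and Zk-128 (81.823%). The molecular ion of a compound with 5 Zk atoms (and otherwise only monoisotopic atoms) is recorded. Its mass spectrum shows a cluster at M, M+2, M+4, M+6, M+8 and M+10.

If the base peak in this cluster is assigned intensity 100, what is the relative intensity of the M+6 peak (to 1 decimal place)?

Term probabilities: M 0.0002, M+2 0.0045, M+4 0.0402, M+6 0.1810, M+8 0.4074, M+10 0.3668. Base peak = M+8.
P(M+8) = C(5,4) × 0.18177^1 × 0.81823^4 = 5 × 0.18177 × 0.4482307 = 0.407374 (base)
P(M+6) = C(5,3) × 0.18177^2 × 0.81823^3 = 10 × 0.03304033 × 0.54780526 = 0.180997
Relative intensity = 0.180997 / 0.407374 × 100 = 44.4

44.4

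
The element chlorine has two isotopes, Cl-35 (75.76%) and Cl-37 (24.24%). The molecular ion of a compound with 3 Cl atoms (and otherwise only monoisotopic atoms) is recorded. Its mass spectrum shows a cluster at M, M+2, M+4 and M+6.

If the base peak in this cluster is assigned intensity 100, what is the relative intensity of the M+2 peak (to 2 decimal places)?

Term probabilities: M 0.4348, M+2 0.4174, M+4 0.1335, M+6 0.0142. Base peak = M.
P(M) = C(3,0) × 0.7576^3 × 0.2424^0 = 1 × 0.4348304 × 1.0000 = 0.434830 (base)
P(M+2) = C(3,1) × 0.7576^2 × 0.2424^1 = 3 × 0.57395776 × 0.2424 = 0.417382
Relative intensity = 0.417382 / 0.434830 × 100 = 95.99

95.99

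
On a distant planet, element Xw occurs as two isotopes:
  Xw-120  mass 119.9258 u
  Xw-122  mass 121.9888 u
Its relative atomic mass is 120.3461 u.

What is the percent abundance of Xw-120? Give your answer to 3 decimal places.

With x = fraction of Xw-120 (so Xw-122 is 1 − x):
119.9258·x + 121.9888·(1 − x) = 120.3461
(119.9258 − 121.9888)·x = 120.3461 − 121.9888
x = -1.6427 / -2.0630 = 0.79627 → 79.627% Xw-120, 20.373% Xw-122.

79.627%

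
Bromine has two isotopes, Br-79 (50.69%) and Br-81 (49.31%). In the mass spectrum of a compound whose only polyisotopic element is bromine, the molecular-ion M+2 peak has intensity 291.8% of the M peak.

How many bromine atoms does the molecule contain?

The M+2/M ratio from n Br atoms is n · q/p = n · 0.4931/0.5069.
n = 2.918 × 0.5069/0.4931 = 3.00 ≈ 3

3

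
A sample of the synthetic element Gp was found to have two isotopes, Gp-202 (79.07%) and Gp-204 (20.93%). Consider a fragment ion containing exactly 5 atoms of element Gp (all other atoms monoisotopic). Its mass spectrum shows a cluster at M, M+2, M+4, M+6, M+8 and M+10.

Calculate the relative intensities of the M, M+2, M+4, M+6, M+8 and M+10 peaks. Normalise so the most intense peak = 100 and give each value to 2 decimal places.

75.56 : 100.00 : 52.94 : 14.01 : 1.85 : 0.10

The 5 Gp atoms are independent, so intensities follow the terms of (0.7907 + 0.2093)^5.
P(M) = 0.7907^5 = 0.309071
P(M+2) = 5 × 0.7907^4 × 0.2093^1 = 0.409059
P(M+4) = 10 × 0.7907^3 × 0.2093^2 = 0.216558
P(M+6) = 10 × 0.7907^2 × 0.2093^3 = 0.057323
P(M+8) = 5 × 0.7907^1 × 0.2093^4 = 0.007587
P(M+10) = 0.2093^5 = 0.000402
The M+2 peak is largest (0.409059); scaling to 100 gives 75.56 : 100.00 : 52.94 : 14.01 : 1.85 : 0.10.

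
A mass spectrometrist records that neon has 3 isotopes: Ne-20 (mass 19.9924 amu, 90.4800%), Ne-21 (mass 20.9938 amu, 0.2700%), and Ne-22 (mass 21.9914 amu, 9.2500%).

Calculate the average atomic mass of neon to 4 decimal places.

20.1800 amu

Weight each isotope mass by its fractional abundance: 0.904800 × 19.9924 + 0.002700 × 20.9938 + 0.092500 × 21.9914
= 18.08912 + 0.05668 + 2.03420 = 20.18000 amu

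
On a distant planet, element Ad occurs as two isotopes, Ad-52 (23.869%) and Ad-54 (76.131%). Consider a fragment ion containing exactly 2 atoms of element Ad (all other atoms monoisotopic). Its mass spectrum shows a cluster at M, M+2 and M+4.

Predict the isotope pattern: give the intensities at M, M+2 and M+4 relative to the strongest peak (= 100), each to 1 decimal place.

Each Ad atom is independently Ad-52 (p = 0.23869) or Ad-54 (q = 0.76131); the cluster is the binomial expansion (p + q)^2.
P(M) = 0.23869^2 = 0.056973
P(M+2) = 2 × 0.23869^1 × 0.76131^1 = 0.363434
P(M+4) = 0.76131^2 = 0.579593
The M+4 peak is largest (0.579593); scaling to 100 gives 9.8 : 62.7 : 100.0.

9.8 : 62.7 : 100.0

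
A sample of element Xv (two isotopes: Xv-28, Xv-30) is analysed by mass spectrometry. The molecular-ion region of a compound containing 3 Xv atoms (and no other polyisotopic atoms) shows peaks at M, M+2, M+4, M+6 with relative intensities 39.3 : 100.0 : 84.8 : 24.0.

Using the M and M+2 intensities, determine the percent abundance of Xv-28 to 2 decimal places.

Write p for the Xv-28 fraction. I(M+2)/I(M) = [C(3,1)·p^2·(1−p)] / p^3 = 3·(1−p)/p = 100.0/39.3 = 2.5445
(1−p)/p = 2.5445/3 = 0.8482  ⇒  p = 1/(1 + 0.8482) = 0.5411
Xv-28: 54.11%, Xv-30: 45.89%.

54.11%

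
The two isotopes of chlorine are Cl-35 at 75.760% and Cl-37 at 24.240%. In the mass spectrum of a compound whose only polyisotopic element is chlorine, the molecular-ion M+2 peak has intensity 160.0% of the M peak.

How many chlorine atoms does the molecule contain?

The M+2/M ratio from n Cl atoms is n · q/p = n · 0.24240/0.75760.
n = 1.600 × 0.75760/0.24240 = 5.00 ≈ 5

5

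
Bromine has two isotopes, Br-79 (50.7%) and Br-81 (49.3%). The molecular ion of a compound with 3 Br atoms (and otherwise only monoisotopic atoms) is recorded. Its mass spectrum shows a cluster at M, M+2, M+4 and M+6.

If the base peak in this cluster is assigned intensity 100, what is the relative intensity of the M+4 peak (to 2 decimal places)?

97.24

(0.507 + 0.493)^3 gives M 0.1303, M+2 0.3802, M+4 0.3697, M+6 0.1198; the largest is M+2.
P(M+2) = C(3,1) × 0.507^2 × 0.493^1 = 3 × 0.257049 × 0.4930 = 0.380175 (base)
P(M+4) = C(3,2) × 0.507^1 × 0.493^2 = 3 × 0.5070 × 0.243049 = 0.369678
Relative intensity = 0.369678 / 0.380175 × 100 = 97.24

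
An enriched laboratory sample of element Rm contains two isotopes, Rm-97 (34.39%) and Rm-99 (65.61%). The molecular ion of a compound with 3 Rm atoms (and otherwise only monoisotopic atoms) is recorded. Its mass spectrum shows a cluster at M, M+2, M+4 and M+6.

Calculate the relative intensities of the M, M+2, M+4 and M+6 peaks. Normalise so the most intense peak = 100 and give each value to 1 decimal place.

9.2 : 52.4 : 100.0 : 63.6

Expanding (0.3439 + 0.6561)^3:
P(M) = 0.3439^3 = 0.040672
P(M+2) = 3 × 0.3439^2 × 0.6561^1 = 0.232785
P(M+4) = 3 × 0.3439^1 × 0.6561^2 = 0.444113
P(M+6) = 0.6561^3 = 0.282430
The M+4 peak is largest (0.444113); scaling to 100 gives 9.2 : 52.4 : 100.0 : 63.6.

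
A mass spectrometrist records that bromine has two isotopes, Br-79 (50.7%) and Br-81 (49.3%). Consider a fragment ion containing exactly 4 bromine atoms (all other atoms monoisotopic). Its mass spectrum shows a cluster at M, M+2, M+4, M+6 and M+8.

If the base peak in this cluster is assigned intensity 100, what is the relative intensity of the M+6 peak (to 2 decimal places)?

64.83

(0.507 + 0.493)^4 gives M 0.0661, M+2 0.2570, M+4 0.3749, M+6 0.2430, M+8 0.0591; the largest is M+4.
P(M+4) = C(4,2) × 0.507^2 × 0.493^2 = 6 × 0.257049 × 0.243049 = 0.374853 (base)
P(M+6) = C(4,3) × 0.507^1 × 0.493^3 = 4 × 0.5070 × 0.11982316 = 0.243001
Relative intensity = 0.243001 / 0.374853 × 100 = 64.83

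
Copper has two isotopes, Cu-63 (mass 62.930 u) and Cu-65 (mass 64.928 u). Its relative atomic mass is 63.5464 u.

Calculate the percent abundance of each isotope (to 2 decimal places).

Cu-63: 69.15%, Cu-65: 30.85%

Writing the weighted mean with unknown fraction x of Cu-63:
62.930·x + 64.928·(1 − x) = 63.5464
(62.930 − 64.928)·x = 63.5464 − 64.928
x = -1.3816 / -1.998 = 0.69149 → 69.15% Cu-63, 30.85% Cu-65.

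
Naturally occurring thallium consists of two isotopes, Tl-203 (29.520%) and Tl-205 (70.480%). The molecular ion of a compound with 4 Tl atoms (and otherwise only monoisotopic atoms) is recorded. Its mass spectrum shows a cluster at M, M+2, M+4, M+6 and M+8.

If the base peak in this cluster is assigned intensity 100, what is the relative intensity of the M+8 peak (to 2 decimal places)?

(0.29520 + 0.70480)^4 gives M 0.0076, M+2 0.0725, M+4 0.2597, M+6 0.4134, M+8 0.2468; the largest is M+6.
P(M+6) = C(4,3) × 0.29520^1 × 0.70480^3 = 4 × 0.2952 × 0.35010449 = 0.413403 (base)
P(M+8) = C(4,4) × 0.29520^0 × 0.70480^4 = 1 × 1.0000 × 0.24675365 = 0.246754
Relative intensity = 0.246754 / 0.413403 × 100 = 59.69

59.69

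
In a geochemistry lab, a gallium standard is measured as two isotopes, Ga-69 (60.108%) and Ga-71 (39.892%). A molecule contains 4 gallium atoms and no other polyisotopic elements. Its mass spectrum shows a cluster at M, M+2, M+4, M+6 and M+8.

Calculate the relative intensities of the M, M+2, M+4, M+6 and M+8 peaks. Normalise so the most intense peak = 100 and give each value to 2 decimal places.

37.67 : 100.00 : 99.55 : 44.05 : 7.31

Each Ga atom is independently Ga-69 (p = 0.60108) or Ga-71 (q = 0.39892); the cluster is the binomial expansion (p + q)^4.
P(M) = 0.60108^4 = 0.130536
P(M+2) = 4 × 0.60108^3 × 0.39892^1 = 0.346531
P(M+4) = 6 × 0.60108^2 × 0.39892^2 = 0.344975
P(M+6) = 4 × 0.60108^1 × 0.39892^3 = 0.152633
P(M+8) = 0.39892^4 = 0.025325
The M+2 peak is largest (0.346531); scaling to 100 gives 37.67 : 100.00 : 99.55 : 44.05 : 7.31.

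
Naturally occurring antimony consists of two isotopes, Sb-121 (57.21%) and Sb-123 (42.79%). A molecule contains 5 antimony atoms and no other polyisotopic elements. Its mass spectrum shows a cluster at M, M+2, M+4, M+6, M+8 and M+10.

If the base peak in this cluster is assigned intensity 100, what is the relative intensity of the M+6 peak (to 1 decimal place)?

74.8

(0.5721 + 0.4279)^5 gives M 0.0613, M+2 0.2292, M+4 0.3428, M+6 0.2564, M+8 0.0959, M+10 0.0143; the largest is M+4.
P(M+4) = C(5,2) × 0.5721^3 × 0.4279^2 = 10 × 0.18724742 × 0.18309841 = 0.342847 (base)
P(M+6) = C(5,3) × 0.5721^2 × 0.4279^3 = 10 × 0.32729841 × 0.07834781 = 0.256431
Relative intensity = 0.256431 / 0.342847 × 100 = 74.8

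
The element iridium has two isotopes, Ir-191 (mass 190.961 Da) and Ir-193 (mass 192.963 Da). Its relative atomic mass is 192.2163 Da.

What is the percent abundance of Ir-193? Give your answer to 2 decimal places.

62.70%

Writing the weighted mean with unknown fraction x of Ir-191:
190.961·x + 192.963·(1 − x) = 192.2163
(190.961 − 192.963)·x = 192.2163 − 192.963
x = -0.7467 / -2.002 = 0.37298 → 37.30% Ir-191, 62.70% Ir-193.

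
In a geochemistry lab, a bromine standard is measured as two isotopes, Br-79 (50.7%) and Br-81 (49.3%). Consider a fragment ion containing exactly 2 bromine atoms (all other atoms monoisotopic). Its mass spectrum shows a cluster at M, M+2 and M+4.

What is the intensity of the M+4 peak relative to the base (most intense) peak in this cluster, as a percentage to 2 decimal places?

48.62%

(0.507 + 0.493)^2 gives M 0.2570, M+2 0.4999, M+4 0.2430; the largest is M+2.
P(M+2) = C(2,1) × 0.507^1 × 0.493^1 = 2 × 0.5070 × 0.4930 = 0.499902 (base)
P(M+4) = C(2,2) × 0.507^0 × 0.493^2 = 1 × 1.0000 × 0.243049 = 0.243049
Relative intensity = 0.243049 / 0.499902 × 100 = 48.62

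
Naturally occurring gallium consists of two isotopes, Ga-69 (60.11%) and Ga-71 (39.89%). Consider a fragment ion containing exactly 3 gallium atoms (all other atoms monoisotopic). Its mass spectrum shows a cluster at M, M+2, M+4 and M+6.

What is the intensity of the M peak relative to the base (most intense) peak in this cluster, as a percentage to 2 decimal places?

(0.6011 + 0.3989)^3 gives M 0.2172, M+2 0.4324, M+4 0.2869, M+6 0.0635; the largest is M+2.
P(M+2) = C(3,1) × 0.6011^2 × 0.3989^1 = 3 × 0.36132121 × 0.3989 = 0.432393 (base)
P(M) = C(3,0) × 0.6011^3 × 0.3989^0 = 1 × 0.21719018 × 1.0000 = 0.217190
Relative intensity = 0.217190 / 0.432393 × 100 = 50.23

50.23%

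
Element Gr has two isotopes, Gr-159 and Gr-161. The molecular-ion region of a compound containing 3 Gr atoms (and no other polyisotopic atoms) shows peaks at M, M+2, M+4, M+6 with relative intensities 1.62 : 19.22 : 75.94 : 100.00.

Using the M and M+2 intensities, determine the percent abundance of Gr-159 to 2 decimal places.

20.18%

If p is the fraction of Gr that is Gr-159, then I(M+2)/I(M) = [C(3,1)·p^2·(1−p)] / p^3 = 3·(1−p)/p = 19.22/1.62 = 11.8642
(1−p)/p = 11.8642/3 = 3.9547  ⇒  p = 1/(1 + 3.9547) = 0.2018
Gr-159: 20.18%, Gr-161: 79.82%.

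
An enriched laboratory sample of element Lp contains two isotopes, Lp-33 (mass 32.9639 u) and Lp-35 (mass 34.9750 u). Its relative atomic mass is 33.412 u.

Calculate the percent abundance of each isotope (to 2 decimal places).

Lp-33: 77.72%, Lp-35: 22.28%

Writing the weighted mean with unknown fraction x of Lp-33:
32.9639·x + 34.9750·(1 − x) = 33.412
(32.9639 − 34.9750)·x = 33.412 − 34.9750
x = -1.5630 / -2.0111 = 0.77719 → 77.72% Lp-33, 22.28% Lp-35.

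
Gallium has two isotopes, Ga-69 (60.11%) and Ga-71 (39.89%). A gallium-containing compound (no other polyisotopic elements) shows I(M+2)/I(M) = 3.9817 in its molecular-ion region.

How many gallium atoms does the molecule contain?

For n independent Ga atoms, I(M+2)/I(M) = n · (abundance Ga-71) / (abundance Ga-69) = n · 0.3989/0.6011.
n = 3.9817 × 0.6011/0.3989 = 6.00 ≈ 6

6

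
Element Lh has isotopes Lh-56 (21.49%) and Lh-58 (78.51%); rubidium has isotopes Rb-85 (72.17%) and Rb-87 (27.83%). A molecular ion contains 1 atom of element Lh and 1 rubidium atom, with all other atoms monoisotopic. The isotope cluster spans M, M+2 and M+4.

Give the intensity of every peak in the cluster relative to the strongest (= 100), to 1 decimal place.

24.8 : 100.0 : 34.9

Element Lh pattern (n=1): 0.2149 : 0.7851
Rubidium pattern (n=1): 0.7217 : 0.2783
Convolve the two distributions (both contribute in 2-u steps):
  M: 0.2149×0.7217 = 0.155093
  M+2: 0.2149×0.2783 + 0.7851×0.7217 = 0.626413
  M+4: 0.7851×0.2783 = 0.218493
Scale to base peak (0.626413) = 100: 24.8 : 100.0 : 34.9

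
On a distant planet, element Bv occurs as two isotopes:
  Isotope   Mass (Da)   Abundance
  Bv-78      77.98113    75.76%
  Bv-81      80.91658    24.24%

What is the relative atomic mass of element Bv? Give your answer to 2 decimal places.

78.69 Da

Ar = Σ fᵢ·mᵢ = 0.7576 × 77.98113 + 0.2424 × 80.91658
= 59.078504 + 19.614179 = 78.692683 Da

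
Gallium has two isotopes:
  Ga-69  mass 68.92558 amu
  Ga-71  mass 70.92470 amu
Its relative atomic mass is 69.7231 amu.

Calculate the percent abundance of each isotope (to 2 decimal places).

Ga-69: 60.11%, Ga-71: 39.89%

Writing the weighted mean with unknown fraction x of Ga-69:
68.92558·x + 70.92470·(1 − x) = 69.7231
(68.92558 − 70.92470)·x = 69.7231 − 70.92470
x = -1.20160 / -1.99912 = 0.60106 → 60.11% Ga-69, 39.89% Ga-71.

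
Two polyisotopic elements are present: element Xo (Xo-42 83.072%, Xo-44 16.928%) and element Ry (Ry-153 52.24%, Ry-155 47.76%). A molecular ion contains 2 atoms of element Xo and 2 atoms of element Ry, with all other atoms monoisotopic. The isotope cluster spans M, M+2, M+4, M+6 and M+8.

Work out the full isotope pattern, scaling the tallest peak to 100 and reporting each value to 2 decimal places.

44.72 : 100.00 : 72.56 : 18.63 : 1.55

Element Xo pattern (n=2): 0.69009572 : 0.28124856 : 0.02865572
Element Ry pattern (n=2): 0.27290176 : 0.49899648 : 0.22810176
Convolve the two distributions (both contribute in 2-u steps):
  M: 0.69009572×0.27290176 = 0.188328
  M+2: 0.69009572×0.49899648 + 0.28124856×0.27290176 = 0.421109
  M+4: 0.69009572×0.22810176 + 0.28124856×0.49899648 + 0.02865572×0.27290176 = 0.305574
  M+6: 0.28124856×0.22810176 + 0.02865572×0.49899648 = 0.078452
  M+8: 0.02865572×0.22810176 = 0.006536
Scale to base peak (0.421109) = 100: 44.72 : 100.00 : 72.56 : 18.63 : 1.55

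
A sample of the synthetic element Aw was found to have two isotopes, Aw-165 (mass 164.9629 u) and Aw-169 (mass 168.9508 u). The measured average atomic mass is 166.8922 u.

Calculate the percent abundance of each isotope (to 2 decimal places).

Aw-165: 51.62%, Aw-169: 48.38%

Let x be the fractional abundance of Aw-165; then Aw-169 has abundance 1 − x.
164.9629·x + 168.9508·(1 − x) = 166.8922
(164.9629 − 168.9508)·x = 166.8922 − 168.9508
x = -2.0586 / -3.9879 = 0.51621 → 51.62% Aw-165, 48.38% Aw-169.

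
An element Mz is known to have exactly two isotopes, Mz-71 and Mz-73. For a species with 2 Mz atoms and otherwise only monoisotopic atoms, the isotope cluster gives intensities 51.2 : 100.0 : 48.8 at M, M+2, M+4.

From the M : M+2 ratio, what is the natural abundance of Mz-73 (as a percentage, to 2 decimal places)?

If p is the fraction of Mz that is Mz-71, then I(M+2)/I(M) = [C(2,1)·p^1·(1−p)] / p^2 = 2·(1−p)/p = 100.0/51.2 = 1.9531
(1−p)/p = 1.9531/2 = 0.9766  ⇒  p = 1/(1 + 0.9766) = 0.5059
Mz-71: 50.59%, Mz-73: 49.41%.

49.41%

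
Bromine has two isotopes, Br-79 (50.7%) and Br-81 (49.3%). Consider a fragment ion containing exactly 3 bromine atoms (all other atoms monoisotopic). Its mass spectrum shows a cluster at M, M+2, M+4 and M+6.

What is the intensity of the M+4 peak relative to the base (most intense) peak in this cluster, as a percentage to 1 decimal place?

(0.507 + 0.493)^3 gives M 0.1303, M+2 0.3802, M+4 0.3697, M+6 0.1198; the largest is M+2.
P(M+2) = C(3,1) × 0.507^2 × 0.493^1 = 3 × 0.257049 × 0.4930 = 0.380175 (base)
P(M+4) = C(3,2) × 0.507^1 × 0.493^2 = 3 × 0.5070 × 0.243049 = 0.369678
Relative intensity = 0.369678 / 0.380175 × 100 = 97.2

97.2%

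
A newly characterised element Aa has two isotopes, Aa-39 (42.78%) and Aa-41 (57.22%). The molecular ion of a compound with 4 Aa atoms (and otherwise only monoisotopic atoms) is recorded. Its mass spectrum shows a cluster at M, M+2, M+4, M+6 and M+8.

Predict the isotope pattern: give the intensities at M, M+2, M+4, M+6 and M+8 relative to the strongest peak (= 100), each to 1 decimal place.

9.3 : 49.8 : 100.0 : 89.2 : 29.8

Expanding (0.4278 + 0.5722)^4:
P(M) = 0.4278^4 = 0.033494
P(M+2) = 4 × 0.4278^3 × 0.5722^1 = 0.179197
P(M+4) = 6 × 0.4278^2 × 0.5722^2 = 0.359525
P(M+6) = 4 × 0.4278^1 × 0.5722^3 = 0.320586
P(M+8) = 0.5722^4 = 0.107199
The M+4 peak is largest (0.359525); scaling to 100 gives 9.3 : 49.8 : 100.0 : 89.2 : 29.8.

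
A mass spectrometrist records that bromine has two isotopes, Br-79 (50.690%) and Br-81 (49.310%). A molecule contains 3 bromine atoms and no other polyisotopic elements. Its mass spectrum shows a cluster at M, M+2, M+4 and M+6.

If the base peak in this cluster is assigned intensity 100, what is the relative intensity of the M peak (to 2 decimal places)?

34.27

Binomial terms of (0.50690 + 0.49310)^3: M 0.1302, M+2 0.3801, M+4 0.3698, M+6 0.1199 → M+2 is the base peak.
P(M+2) = C(3,1) × 0.50690^2 × 0.49310^1 = 3 × 0.25694761 × 0.4931 = 0.380103 (base)
P(M) = C(3,0) × 0.50690^3 × 0.49310^0 = 1 × 0.13024674 × 1.0000 = 0.130247
Relative intensity = 0.130247 / 0.380103 × 100 = 34.27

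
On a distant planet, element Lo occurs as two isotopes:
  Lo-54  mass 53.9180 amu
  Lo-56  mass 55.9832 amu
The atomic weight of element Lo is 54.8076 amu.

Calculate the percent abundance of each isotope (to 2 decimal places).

Lo-54: 56.92%, Lo-56: 43.08%

Writing the weighted mean with unknown fraction x of Lo-54:
53.9180·x + 55.9832·(1 − x) = 54.8076
(53.9180 − 55.9832)·x = 54.8076 − 55.9832
x = -1.1756 / -2.0652 = 0.56924 → 56.92% Lo-54, 43.08% Lo-56.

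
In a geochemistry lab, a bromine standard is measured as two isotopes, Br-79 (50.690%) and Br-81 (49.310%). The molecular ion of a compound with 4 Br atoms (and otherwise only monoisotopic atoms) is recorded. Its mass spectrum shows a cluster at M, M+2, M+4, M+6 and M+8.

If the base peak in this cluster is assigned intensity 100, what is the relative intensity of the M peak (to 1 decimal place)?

17.6

(0.50690 + 0.49310)^4 gives M 0.0660, M+2 0.2569, M+4 0.3749, M+6 0.2431, M+8 0.0591; the largest is M+4.
P(M+4) = C(4,2) × 0.50690^2 × 0.49310^2 = 6 × 0.25694761 × 0.24314761 = 0.374857 (base)
P(M) = C(4,0) × 0.50690^4 × 0.49310^0 = 1 × 0.06602207 × 1.0000 = 0.066022
Relative intensity = 0.066022 / 0.374857 × 100 = 17.6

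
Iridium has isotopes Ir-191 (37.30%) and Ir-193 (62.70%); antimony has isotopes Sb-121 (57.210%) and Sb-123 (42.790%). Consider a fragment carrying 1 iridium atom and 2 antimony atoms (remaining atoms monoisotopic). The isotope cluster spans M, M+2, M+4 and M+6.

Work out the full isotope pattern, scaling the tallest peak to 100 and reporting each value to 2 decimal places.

Iridium pattern (n=1): 0.3730 : 0.6270
Antimony pattern (n=2): 0.32729841 : 0.48960318 : 0.18309841
Convolve the two distributions (both contribute in 2-u steps):
  M: 0.3730×0.32729841 = 0.122082
  M+2: 0.3730×0.48960318 + 0.6270×0.32729841 = 0.387838
  M+4: 0.3730×0.18309841 + 0.6270×0.48960318 = 0.375277
  M+6: 0.6270×0.18309841 = 0.114803
Scale to base peak (0.387838) = 100: 31.48 : 100.00 : 96.76 : 29.60

31.48 : 100.00 : 96.76 : 29.60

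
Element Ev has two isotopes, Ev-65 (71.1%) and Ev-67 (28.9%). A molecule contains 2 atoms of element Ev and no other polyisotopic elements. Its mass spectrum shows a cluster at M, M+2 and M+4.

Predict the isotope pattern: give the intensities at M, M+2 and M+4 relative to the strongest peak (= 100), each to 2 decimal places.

100.00 : 81.29 : 16.52

Each Ev atom is independently Ev-65 (p = 0.711) or Ev-67 (q = 0.289); the cluster is the binomial expansion (p + q)^2.
P(M) = 0.711^2 = 0.505521
P(M+2) = 2 × 0.711^1 × 0.289^1 = 0.410958
P(M+4) = 0.289^2 = 0.083521
The M peak is largest (0.505521); scaling to 100 gives 100.00 : 81.29 : 16.52.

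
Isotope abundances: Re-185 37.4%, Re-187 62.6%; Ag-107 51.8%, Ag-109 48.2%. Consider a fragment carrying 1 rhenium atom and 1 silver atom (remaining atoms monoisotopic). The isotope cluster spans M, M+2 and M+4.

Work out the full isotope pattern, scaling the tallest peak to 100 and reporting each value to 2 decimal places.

38.40 : 100.00 : 59.80

Rhenium pattern (n=1): 0.3740 : 0.6260
Silver pattern (n=1): 0.5180 : 0.4820
Convolve the two distributions (both contribute in 2-u steps):
  M: 0.3740×0.5180 = 0.193732
  M+2: 0.3740×0.4820 + 0.6260×0.5180 = 0.504536
  M+4: 0.6260×0.4820 = 0.301732
Scale to base peak (0.504536) = 100: 38.40 : 100.00 : 59.80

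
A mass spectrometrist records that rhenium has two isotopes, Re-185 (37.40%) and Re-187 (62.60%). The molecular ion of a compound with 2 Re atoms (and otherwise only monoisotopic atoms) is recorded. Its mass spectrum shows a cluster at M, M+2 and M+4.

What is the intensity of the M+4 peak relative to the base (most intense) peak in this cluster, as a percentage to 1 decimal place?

83.7%

Term probabilities: M 0.1399, M+2 0.4682, M+4 0.3919. Base peak = M+2.
P(M+2) = C(2,1) × 0.3740^1 × 0.6260^1 = 2 × 0.3740 × 0.6260 = 0.468248 (base)
P(M+4) = C(2,2) × 0.3740^0 × 0.6260^2 = 1 × 1.0000 × 0.391876 = 0.391876
Relative intensity = 0.391876 / 0.468248 × 100 = 83.7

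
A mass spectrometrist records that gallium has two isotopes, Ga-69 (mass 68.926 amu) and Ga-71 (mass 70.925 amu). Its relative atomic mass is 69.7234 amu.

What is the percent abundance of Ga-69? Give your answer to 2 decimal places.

60.11%

Let x be the fractional abundance of Ga-69; then Ga-71 has abundance 1 − x.
68.926·x + 70.925·(1 − x) = 69.7234
(68.926 − 70.925)·x = 69.7234 − 70.925
x = -1.2016 / -1.999 = 0.60110 → 60.11% Ga-69, 39.89% Ga-71.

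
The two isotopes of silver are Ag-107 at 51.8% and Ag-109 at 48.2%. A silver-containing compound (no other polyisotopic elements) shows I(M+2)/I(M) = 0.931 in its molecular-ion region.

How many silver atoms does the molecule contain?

For n independent Ag atoms, I(M+2)/I(M) = n · (abundance Ag-109) / (abundance Ag-107) = n · 0.482/0.518.
n = 0.931 × 0.518/0.482 = 1.00 ≈ 1

1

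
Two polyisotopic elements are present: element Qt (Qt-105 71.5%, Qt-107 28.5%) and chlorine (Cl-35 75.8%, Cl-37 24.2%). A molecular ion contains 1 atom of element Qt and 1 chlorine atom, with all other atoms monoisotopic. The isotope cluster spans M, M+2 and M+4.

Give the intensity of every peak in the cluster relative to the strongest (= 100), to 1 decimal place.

100.0 : 71.8 : 12.7

Element Qt pattern (n=1): 0.7150 : 0.2850
Chlorine pattern (n=1): 0.7580 : 0.2420
Convolve the two distributions (both contribute in 2-u steps):
  M: 0.7150×0.7580 = 0.541970
  M+2: 0.7150×0.2420 + 0.2850×0.7580 = 0.389060
  M+4: 0.2850×0.2420 = 0.068970
Scale to base peak (0.541970) = 100: 100.0 : 71.8 : 12.7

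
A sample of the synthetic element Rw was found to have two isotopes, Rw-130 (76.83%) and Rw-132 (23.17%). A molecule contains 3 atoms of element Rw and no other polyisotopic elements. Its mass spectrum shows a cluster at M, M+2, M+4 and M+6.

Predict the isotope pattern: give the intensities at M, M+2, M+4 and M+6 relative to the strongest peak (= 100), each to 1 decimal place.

Each Rw atom is independently Rw-130 (p = 0.7683) or Rw-132 (q = 0.2317); the cluster is the binomial expansion (p + q)^3.
P(M) = 0.7683^3 = 0.453516
P(M+2) = 3 × 0.7683^2 × 0.2317^1 = 0.410307
P(M+4) = 3 × 0.7683^1 × 0.2317^2 = 0.123738
P(M+6) = 0.2317^3 = 0.012439
The M peak is largest (0.453516); scaling to 100 gives 100.0 : 90.5 : 27.3 : 2.7.

100.0 : 90.5 : 27.3 : 2.7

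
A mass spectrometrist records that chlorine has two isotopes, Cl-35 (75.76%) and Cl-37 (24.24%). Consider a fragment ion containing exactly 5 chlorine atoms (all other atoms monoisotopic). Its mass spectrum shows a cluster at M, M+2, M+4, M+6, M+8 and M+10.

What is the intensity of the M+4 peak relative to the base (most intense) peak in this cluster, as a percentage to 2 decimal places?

Term probabilities: M 0.2496, M+2 0.3993, M+4 0.2555, M+6 0.0817, M+8 0.0131, M+10 0.0008. Base peak = M+2.
P(M+2) = C(5,1) × 0.7576^4 × 0.2424^1 = 5 × 0.32942751 × 0.2424 = 0.399266 (base)
P(M+4) = C(5,2) × 0.7576^3 × 0.2424^2 = 10 × 0.4348304 × 0.05875776 = 0.255497
Relative intensity = 0.255497 / 0.399266 × 100 = 63.99

63.99%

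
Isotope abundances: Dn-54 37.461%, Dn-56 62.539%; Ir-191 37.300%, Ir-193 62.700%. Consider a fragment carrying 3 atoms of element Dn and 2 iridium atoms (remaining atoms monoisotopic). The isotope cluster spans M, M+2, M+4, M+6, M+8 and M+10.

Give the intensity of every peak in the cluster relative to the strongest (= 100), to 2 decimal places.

Element Dn pattern (n=3): 0.05257001 : 0.26328791 : 0.43954413 : 0.24459794
Iridium pattern (n=2): 0.139129 : 0.467742 : 0.393129
Convolve the two distributions (both contribute in 2-u steps):
  M: 0.05257001×0.139129 = 0.007314
  M+2: 0.05257001×0.467742 + 0.26328791×0.139129 = 0.061220
  M+4: 0.05257001×0.393129 + 0.26328791×0.467742 + 0.43954413×0.139129 = 0.204971
  M+6: 0.26328791×0.393129 + 0.43954413×0.467742 + 0.24459794×0.139129 = 0.343130
  M+8: 0.43954413×0.393129 + 0.24459794×0.467742 = 0.287206
  M+10: 0.24459794×0.393129 = 0.096159
Scale to base peak (0.343130) = 100: 2.13 : 17.84 : 59.74 : 100.00 : 83.70 : 28.02

2.13 : 17.84 : 59.74 : 100.00 : 83.70 : 28.02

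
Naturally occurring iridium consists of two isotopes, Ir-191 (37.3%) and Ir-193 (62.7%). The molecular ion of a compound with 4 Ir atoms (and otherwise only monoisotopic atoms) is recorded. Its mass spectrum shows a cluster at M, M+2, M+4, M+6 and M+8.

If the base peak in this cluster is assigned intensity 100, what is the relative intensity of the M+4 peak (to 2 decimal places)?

89.23

Binomial terms of (0.373 + 0.627)^4: M 0.0194, M+2 0.1302, M+4 0.3282, M+6 0.3678, M+8 0.1546 → M+6 is the base peak.
P(M+6) = C(4,3) × 0.373^1 × 0.627^3 = 4 × 0.3730 × 0.24649188 = 0.367766 (base)
P(M+4) = C(4,2) × 0.373^2 × 0.627^2 = 6 × 0.139129 × 0.393129 = 0.328174
Relative intensity = 0.328174 / 0.367766 × 100 = 89.23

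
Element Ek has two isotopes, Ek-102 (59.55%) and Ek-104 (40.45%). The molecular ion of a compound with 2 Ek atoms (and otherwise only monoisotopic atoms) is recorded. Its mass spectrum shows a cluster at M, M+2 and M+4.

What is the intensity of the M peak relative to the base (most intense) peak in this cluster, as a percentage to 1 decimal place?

73.6%

Binomial terms of (0.5955 + 0.4045)^2: M 0.3546, M+2 0.4818, M+4 0.1636 → M+2 is the base peak.
P(M+2) = C(2,1) × 0.5955^1 × 0.4045^1 = 2 × 0.5955 × 0.4045 = 0.481760 (base)
P(M) = C(2,0) × 0.5955^2 × 0.4045^0 = 1 × 0.35462025 × 1.0000 = 0.354620
Relative intensity = 0.354620 / 0.481760 × 100 = 73.6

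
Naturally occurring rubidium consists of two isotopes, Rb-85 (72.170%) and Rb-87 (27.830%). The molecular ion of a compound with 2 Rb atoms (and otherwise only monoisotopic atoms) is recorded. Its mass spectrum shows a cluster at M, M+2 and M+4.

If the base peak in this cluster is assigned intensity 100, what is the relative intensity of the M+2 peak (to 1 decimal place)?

(0.72170 + 0.27830)^2 gives M 0.5209, M+2 0.4017, M+4 0.0775; the largest is M.
P(M) = C(2,0) × 0.72170^2 × 0.27830^0 = 1 × 0.52085089 × 1.0000 = 0.520851 (base)
P(M+2) = C(2,1) × 0.72170^1 × 0.27830^1 = 2 × 0.7217 × 0.2783 = 0.401698
Relative intensity = 0.401698 / 0.520851 × 100 = 77.1

77.1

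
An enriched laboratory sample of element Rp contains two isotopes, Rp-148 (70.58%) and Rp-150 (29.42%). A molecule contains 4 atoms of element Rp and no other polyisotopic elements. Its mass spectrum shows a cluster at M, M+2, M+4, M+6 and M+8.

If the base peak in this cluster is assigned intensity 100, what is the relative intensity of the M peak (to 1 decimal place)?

Binomial terms of (0.7058 + 0.2942)^4: M 0.2482, M+2 0.4138, M+4 0.2587, M+6 0.0719, M+8 0.0075 → M+2 is the base peak.
P(M+2) = C(4,1) × 0.7058^3 × 0.2942^1 = 4 × 0.35159684 × 0.2942 = 0.413759 (base)
P(M) = C(4,0) × 0.7058^4 × 0.2942^0 = 1 × 0.24815705 × 1.0000 = 0.248157
Relative intensity = 0.248157 / 0.413759 × 100 = 60.0

60.0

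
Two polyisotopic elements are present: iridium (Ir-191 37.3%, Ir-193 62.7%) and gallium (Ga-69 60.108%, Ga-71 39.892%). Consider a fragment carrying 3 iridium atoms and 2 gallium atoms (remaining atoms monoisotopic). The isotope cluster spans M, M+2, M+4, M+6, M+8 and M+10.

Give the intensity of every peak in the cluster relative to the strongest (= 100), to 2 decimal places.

5.49 : 34.96 : 85.67 : 100.00 : 55.09 : 11.48

Iridium pattern (n=3): 0.05189512 : 0.26170165 : 0.43991135 : 0.24649188
Gallium pattern (n=2): 0.36129717 : 0.47956567 : 0.15913717
Convolve the two distributions (both contribute in 2-u steps):
  M: 0.05189512×0.36129717 = 0.018750
  M+2: 0.05189512×0.47956567 + 0.26170165×0.36129717 = 0.119439
  M+4: 0.05189512×0.15913717 + 0.26170165×0.47956567 + 0.43991135×0.36129717 = 0.292700
  M+6: 0.26170165×0.15913717 + 0.43991135×0.47956567 + 0.24649188×0.36129717 = 0.341670
  M+8: 0.43991135×0.15913717 + 0.24649188×0.47956567 = 0.188215
  M+10: 0.24649188×0.15913717 = 0.039226
Scale to base peak (0.341670) = 100: 5.49 : 34.96 : 85.67 : 100.00 : 55.09 : 11.48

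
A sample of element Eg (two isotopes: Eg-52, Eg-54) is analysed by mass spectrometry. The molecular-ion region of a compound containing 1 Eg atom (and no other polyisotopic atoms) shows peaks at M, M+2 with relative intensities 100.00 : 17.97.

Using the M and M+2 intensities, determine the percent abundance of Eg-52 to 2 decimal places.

Write p for the Eg-52 fraction. I(M+2)/I(M) = [C(1,1)·p^0·(1−p)] / p^1 = 1·(1−p)/p = 17.97/100.00 = 0.1797
(1−p)/p = 0.1797/1 = 0.1797  ⇒  p = 1/(1 + 0.1797) = 0.8477
Eg-52: 84.77%, Eg-54: 15.23%.

84.77%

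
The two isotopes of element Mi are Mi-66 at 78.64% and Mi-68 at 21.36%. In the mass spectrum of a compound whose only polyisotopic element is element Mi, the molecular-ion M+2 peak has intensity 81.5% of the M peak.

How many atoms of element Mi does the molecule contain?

3

For n independent Mi atoms, I(M+2)/I(M) = n · (abundance Mi-68) / (abundance Mi-66) = n · 0.2136/0.7864.
n = 0.815 × 0.7864/0.2136 = 3.00 ≈ 3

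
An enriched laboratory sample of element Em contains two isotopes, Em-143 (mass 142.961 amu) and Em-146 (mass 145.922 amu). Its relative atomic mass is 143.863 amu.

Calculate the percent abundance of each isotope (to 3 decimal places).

Writing the weighted mean with unknown fraction x of Em-143:
142.961·x + 145.922·(1 − x) = 143.863
(142.961 − 145.922)·x = 143.863 − 145.922
x = -2.059 / -2.961 = 0.69537 → 69.537% Em-143, 30.463% Em-146.

Em-143: 69.537%, Em-146: 30.463%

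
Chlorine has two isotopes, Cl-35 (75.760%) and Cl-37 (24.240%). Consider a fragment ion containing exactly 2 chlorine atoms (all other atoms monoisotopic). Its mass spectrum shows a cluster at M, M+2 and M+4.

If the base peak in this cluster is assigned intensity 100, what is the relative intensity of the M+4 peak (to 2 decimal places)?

Term probabilities: M 0.5740, M+2 0.3673, M+4 0.0588. Base peak = M.
P(M) = C(2,0) × 0.75760^2 × 0.24240^0 = 1 × 0.57395776 × 1.0000 = 0.573958 (base)
P(M+4) = C(2,2) × 0.75760^0 × 0.24240^2 = 1 × 1.0000 × 0.05875776 = 0.058758
Relative intensity = 0.058758 / 0.573958 × 100 = 10.24

10.24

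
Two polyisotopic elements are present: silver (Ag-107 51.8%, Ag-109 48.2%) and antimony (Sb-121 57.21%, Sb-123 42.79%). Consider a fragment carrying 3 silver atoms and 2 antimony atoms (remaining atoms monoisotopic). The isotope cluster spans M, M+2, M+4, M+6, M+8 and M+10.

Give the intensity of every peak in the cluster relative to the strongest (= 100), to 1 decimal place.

Silver pattern (n=3): 0.13899183 : 0.3879965 : 0.3610315 : 0.11198017
Antimony pattern (n=2): 0.32729841 : 0.48960318 : 0.18309841
Convolve the two distributions (both contribute in 2-u steps):
  M: 0.13899183×0.32729841 = 0.045492
  M+2: 0.13899183×0.48960318 + 0.3879965×0.32729841 = 0.195041
  M+4: 0.13899183×0.18309841 + 0.3879965×0.48960318 + 0.3610315×0.32729841 = 0.333579
  M+6: 0.3879965×0.18309841 + 0.3610315×0.48960318 + 0.11198017×0.32729841 = 0.284455
  M+8: 0.3610315×0.18309841 + 0.11198017×0.48960318 = 0.120930
  M+10: 0.11198017×0.18309841 = 0.020503
Scale to base peak (0.333579) = 100: 13.6 : 58.5 : 100.0 : 85.3 : 36.3 : 6.1

13.6 : 58.5 : 100.0 : 85.3 : 36.3 : 6.1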